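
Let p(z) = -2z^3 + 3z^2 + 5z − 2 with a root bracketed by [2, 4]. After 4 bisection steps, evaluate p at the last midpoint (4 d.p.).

p(3) = -14 < 0, so the root lies in [2, 3]
p(2.5) = -2 < 0, so the root lies in [2, 2.5]
p(2.25) = 1.65625 > 0, so the root lies in [2.25, 2.5]
p(2.375) = 0.0039 > 0, so the root lies in [2.375, 2.5]

0.0039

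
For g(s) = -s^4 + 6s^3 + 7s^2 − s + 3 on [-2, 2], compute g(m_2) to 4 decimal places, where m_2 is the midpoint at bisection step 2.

midpoint 0: g = 3 > 0 → [-2, 0]
midpoint -1: g = 4 > 0 → [-2, -1]

4.0000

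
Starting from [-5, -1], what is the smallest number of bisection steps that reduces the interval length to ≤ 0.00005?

17

Width after n steps is 4/2^n. Need 2^n ≥ 4/0.00005 = 80000.
2^16 = 65536 < 80000 ≤ 2^17 = 131072, so n = 17.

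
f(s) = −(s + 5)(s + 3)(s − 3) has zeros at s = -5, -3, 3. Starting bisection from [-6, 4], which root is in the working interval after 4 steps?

3

midpoint -1: f = 32 > 0 → [-1, 4]
midpoint 1.5: f = 43.875 > 0 → [1.5, 4]
midpoint 2.75: f = 11.140625 > 0 → [2.75, 4]
midpoint 3.375: f = -20.0215 < 0 → [2.75, 3.375]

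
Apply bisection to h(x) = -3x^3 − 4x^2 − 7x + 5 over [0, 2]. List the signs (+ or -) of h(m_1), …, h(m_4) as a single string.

midpoint 1: h = -9 < 0 → [0, 1]
midpoint 0.5: h = 0.125 > 0 → [0.5, 1]
midpoint 0.75: h = -3.765625 < 0 → [0.5, 0.75]
midpoint 0.625: h = -1.6699 < 0 → [0.5, 0.625]

-+--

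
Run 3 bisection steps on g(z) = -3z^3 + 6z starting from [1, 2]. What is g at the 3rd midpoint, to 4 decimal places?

0.4512

midpoint 1.5: g = -1.125 < 0 → [1, 1.5]
midpoint 1.25: g = 1.640625 > 0 → [1.25, 1.5]
midpoint 1.375: g = 0.451172 > 0 → [1.375, 1.5]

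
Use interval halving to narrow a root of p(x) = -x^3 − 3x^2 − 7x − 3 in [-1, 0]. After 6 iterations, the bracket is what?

p(-0.5) = -0.125 < 0, so the root lies in [-1, -0.5]
p(-0.75) = 0.984375 > 0, so the root lies in [-0.75, -0.5]
p(-0.625) = 0.447266 > 0, so the root lies in [-0.625, -0.5]
p(-0.5625) = 0.1663 > 0, so the root lies in [-0.5625, -0.5]
p(-0.53125) = 0.022 > 0, so the root lies in [-0.53125, -0.5]
p(-0.515625) = -0.0511 < 0, so the root lies in [-0.53125, -0.515625]

[-0.53125, -0.515625]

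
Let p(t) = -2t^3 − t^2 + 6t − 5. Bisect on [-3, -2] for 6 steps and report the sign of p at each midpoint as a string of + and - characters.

+-++-+

midpoint -2.5: p = 5 > 0 → [-2.5, -2]
midpoint -2.25: p = -0.78125 < 0 → [-2.5, -2.25]
midpoint -2.375: p = 1.902344 > 0 → [-2.375, -2.25]
midpoint -2.3125: p = 0.5103 > 0 → [-2.3125, -2.25]
midpoint -2.28125: p = -0.1479 < 0 → [-2.3125, -2.28125]
midpoint -2.296875: p = 0.1781 > 0 → [-2.296875, -2.28125]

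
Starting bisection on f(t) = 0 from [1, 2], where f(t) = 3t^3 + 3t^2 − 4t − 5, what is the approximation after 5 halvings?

t = 1.5 gives f = 5.875, positive; keep [1, 1.5]
t = 1.25 gives f = 0.546875, positive; keep [1, 1.25]
t = 1.125 gives f = -1.431641, negative; keep [1.125, 1.25]
t = 1.1875 gives f = -0.4958, negative; keep [1.1875, 1.25]
t = 1.21875 gives f = 0.0119, positive; keep [1.1875, 1.21875]

1.21875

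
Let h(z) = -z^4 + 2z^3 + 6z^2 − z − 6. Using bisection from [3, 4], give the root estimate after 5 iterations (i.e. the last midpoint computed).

z = 3.5 gives h = -0.3125, negative; keep [3, 3.5]
z = 3.25 gives h = 11.214844, positive; keep [3.25, 3.5]
z = 3.375 gives h = 6.109131, positive; keep [3.375, 3.5]
z = 3.4375 gives h = 3.0713, positive; keep [3.4375, 3.5]
z = 3.46875 gives h = 1.4237, positive; keep [3.46875, 3.5]

3.46875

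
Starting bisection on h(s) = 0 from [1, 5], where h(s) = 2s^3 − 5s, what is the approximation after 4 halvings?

h(3) = 39 > 0, so the root lies in [1, 3]
h(2) = 6 > 0, so the root lies in [1, 2]
h(1.5) = -0.75 < 0, so the root lies in [1.5, 2]
h(1.75) = 1.9688 > 0, so the root lies in [1.5, 1.75]

1.75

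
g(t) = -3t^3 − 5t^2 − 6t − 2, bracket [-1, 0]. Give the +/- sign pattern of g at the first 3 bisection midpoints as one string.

+--

midpoint -0.5: g = 0.125 > 0 → [-0.5, 0]
midpoint -0.25: g = -0.765625 < 0 → [-0.5, -0.25]
midpoint -0.375: g = -0.294922 < 0 → [-0.5, -0.375]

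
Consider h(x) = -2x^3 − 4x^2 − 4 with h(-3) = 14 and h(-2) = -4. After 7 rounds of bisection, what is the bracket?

x = -2.5 gives h = 2.25, positive; keep [-2.5, -2]
x = -2.25 gives h = -1.46875, negative; keep [-2.5, -2.25]
x = -2.375 gives h = 0.230469, positive; keep [-2.375, -2.25]
x = -2.3125 gives h = -0.6577, negative; keep [-2.375, -2.3125]
x = -2.34375 gives h = -0.2234, negative; keep [-2.375, -2.34375]
x = -2.359375 gives h = 0.001, positive; keep [-2.359375, -2.34375]
x = -2.3515625 gives h = -0.1118, negative; keep [-2.359375, -2.3515625]

[-2.359375, -2.3515625]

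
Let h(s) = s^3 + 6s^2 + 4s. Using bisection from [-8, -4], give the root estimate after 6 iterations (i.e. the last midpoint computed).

s = -6 gives h = -24, negative; keep [-6, -4]
s = -5 gives h = 5, positive; keep [-6, -5]
s = -5.5 gives h = -6.875, negative; keep [-5.5, -5]
s = -5.25 gives h = -0.3281, negative; keep [-5.25, -5]
s = -5.125 gives h = 2.4824, positive; keep [-5.25, -5.125]
s = -5.1875 gives h = 1.1145, positive; keep [-5.25, -5.1875]

-5.1875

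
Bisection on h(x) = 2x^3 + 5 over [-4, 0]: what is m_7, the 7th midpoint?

midpoint -2: h = -11 < 0 → [-2, 0]
midpoint -1: h = 3 > 0 → [-2, -1]
midpoint -1.5: h = -1.75 < 0 → [-1.5, -1]
midpoint -1.25: h = 1.0938 > 0 → [-1.5, -1.25]
midpoint -1.375: h = -0.1992 < 0 → [-1.375, -1.25]
midpoint -1.3125: h = 0.478 > 0 → [-1.375, -1.3125]
midpoint -1.34375: h = 0.1473 > 0 → [-1.375, -1.34375]

-1.34375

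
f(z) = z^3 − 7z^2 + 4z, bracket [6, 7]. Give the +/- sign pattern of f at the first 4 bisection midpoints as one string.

+-+-

m = 6.5, f(m) = 4.875 (+); new bracket [6, 6.5]
m = 6.25, f(m) = -4.296875 (−); new bracket [6.25, 6.5]
m = 6.375, f(m) = 0.099609 (+); new bracket [6.25, 6.375]
m = 6.3125, f(m) = -2.1453 (−); new bracket [6.3125, 6.375]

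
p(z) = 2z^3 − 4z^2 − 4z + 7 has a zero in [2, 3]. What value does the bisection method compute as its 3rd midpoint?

m = 2.5, p(m) = 3.25 (+); new bracket [2, 2.5]
m = 2.25, p(m) = 0.53125 (+); new bracket [2, 2.25]
m = 2.125, p(m) = -0.371094 (−); new bracket [2.125, 2.25]

2.125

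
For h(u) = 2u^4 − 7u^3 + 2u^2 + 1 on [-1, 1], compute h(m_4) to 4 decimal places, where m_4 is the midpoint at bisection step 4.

midpoint 0: h = 1 > 0 → [0, 1]
midpoint 0.5: h = 0.75 > 0 → [0.5, 1]
midpoint 0.75: h = -0.195312 < 0 → [0.5, 0.75]
midpoint 0.625: h = 0.3774 > 0 → [0.625, 0.75]

0.3774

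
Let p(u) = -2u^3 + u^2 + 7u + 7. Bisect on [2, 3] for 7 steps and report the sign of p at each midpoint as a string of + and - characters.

-++++-+

m = 2.5, p(m) = -0.5 (−); new bracket [2, 2.5]
m = 2.25, p(m) = 5.03125 (+); new bracket [2.25, 2.5]
m = 2.375, p(m) = 2.472656 (+); new bracket [2.375, 2.5]
m = 2.4375, p(m) = 1.0396 (+); new bracket [2.4375, 2.5]
m = 2.46875, p(m) = 0.2833 (+); new bracket [2.46875, 2.5]
m = 2.484375, p(m) = -0.105 (−); new bracket [2.46875, 2.484375]
m = 2.4765625, p(m) = 0.09 (+); new bracket [2.4765625, 2.484375]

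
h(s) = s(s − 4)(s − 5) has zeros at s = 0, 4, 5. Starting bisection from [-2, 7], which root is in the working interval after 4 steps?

0

s = 2.5 gives h = 9.375, positive; keep [-2, 2.5]
s = 0.25 gives h = 4.453125, positive; keep [-2, 0.25]
s = -0.875 gives h = -25.060547, negative; keep [-0.875, 0.25]
s = -0.3125 gives h = -7.1594, negative; keep [-0.3125, 0.25]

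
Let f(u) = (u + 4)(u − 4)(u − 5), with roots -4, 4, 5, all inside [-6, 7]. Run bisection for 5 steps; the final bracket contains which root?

u = 0.5 gives f = 70.875, positive; keep [-6, 0.5]
u = -2.75 gives f = 65.390625, positive; keep [-6, -2.75]
u = -4.375 gives f = -29.443359, negative; keep [-4.375, -2.75]
u = -3.5625 gives f = 28.3298, positive; keep [-4.375, -3.5625]
u = -3.96875 gives f = 2.2334, positive; keep [-4.375, -3.96875]

-4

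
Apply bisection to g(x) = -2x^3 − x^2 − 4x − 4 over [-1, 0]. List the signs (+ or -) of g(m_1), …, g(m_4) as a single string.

--+-

midpoint -0.5: g = -2 < 0 → [-1, -0.5]
midpoint -0.75: g = -0.71875 < 0 → [-1, -0.75]
midpoint -0.875: g = 0.074219 > 0 → [-0.875, -0.75]
midpoint -0.8125: g = -0.3374 < 0 → [-0.875, -0.8125]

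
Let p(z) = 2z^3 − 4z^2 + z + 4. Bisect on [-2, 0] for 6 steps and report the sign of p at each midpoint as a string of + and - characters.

-++---

m = -1, p(m) = -3 (−); new bracket [-1, 0]
m = -0.5, p(m) = 2.25 (+); new bracket [-1, -0.5]
m = -0.75, p(m) = 0.15625 (+); new bracket [-1, -0.75]
m = -0.875, p(m) = -1.2773 (−); new bracket [-0.875, -0.75]
m = -0.8125, p(m) = -0.5259 (−); new bracket [-0.8125, -0.75]
m = -0.78125, p(m) = -0.1763 (−); new bracket [-0.78125, -0.75]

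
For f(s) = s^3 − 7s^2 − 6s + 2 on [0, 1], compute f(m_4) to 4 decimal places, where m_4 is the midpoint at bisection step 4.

m = 0.5, f(m) = -2.625 (−); new bracket [0, 0.5]
m = 0.25, f(m) = 0.078125 (+); new bracket [0.25, 0.5]
m = 0.375, f(m) = -1.181641 (−); new bracket [0.25, 0.375]
m = 0.3125, f(m) = -0.5281 (−); new bracket [0.25, 0.3125]

-0.5281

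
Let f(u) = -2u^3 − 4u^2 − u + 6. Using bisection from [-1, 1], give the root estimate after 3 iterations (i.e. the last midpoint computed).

u = 0 gives f = 6, positive; keep [0, 1]
u = 0.5 gives f = 4.25, positive; keep [0.5, 1]
u = 0.75 gives f = 2.15625, positive; keep [0.75, 1]

0.75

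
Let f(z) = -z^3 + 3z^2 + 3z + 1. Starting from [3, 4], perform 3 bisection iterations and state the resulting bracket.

[3.75, 3.875]

z = 3.5 gives f = 5.375, positive; keep [3.5, 4]
z = 3.75 gives f = 1.703125, positive; keep [3.75, 4]
z = 3.875 gives f = -0.513672, negative; keep [3.75, 3.875]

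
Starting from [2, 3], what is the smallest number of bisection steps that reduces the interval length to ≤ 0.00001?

Width after n steps is 1/2^n. Need 2^n ≥ 1/0.00001 = 100000.
2^16 = 65536 < 100000 ≤ 2^17 = 131072, so n = 17.

17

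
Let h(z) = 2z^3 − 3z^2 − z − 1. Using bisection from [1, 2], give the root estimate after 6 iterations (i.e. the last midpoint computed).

1.890625

h(1.5) = -2.5 < 0, so the root lies in [1.5, 2]
h(1.75) = -1.21875 < 0, so the root lies in [1.75, 2]
h(1.875) = -0.238281 < 0, so the root lies in [1.875, 2]
h(1.9375) = 0.3472 > 0, so the root lies in [1.875, 1.9375]
h(1.90625) = 0.0462 > 0, so the root lies in [1.875, 1.90625]
h(1.890625) = -0.0981 < 0, so the root lies in [1.890625, 1.90625]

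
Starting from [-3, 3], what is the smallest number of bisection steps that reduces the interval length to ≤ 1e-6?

Width after n steps is 6/2^n. Need 2^n ≥ 6/1e-6 = 6000000.
2^22 = 4194304 < 6000000 ≤ 2^23 = 8388608, so n = 23.

23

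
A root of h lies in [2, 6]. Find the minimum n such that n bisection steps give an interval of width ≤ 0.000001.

Width after n steps is 4/2^n. Need 2^n ≥ 4/0.000001 = 4000000.
2^21 = 2097152 < 4000000 ≤ 2^22 = 4194304, so n = 22.

22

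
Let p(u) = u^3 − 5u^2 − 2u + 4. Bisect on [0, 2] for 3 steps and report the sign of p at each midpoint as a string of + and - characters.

-++

midpoint 1: p = -2 < 0 → [0, 1]
midpoint 0.5: p = 1.875 > 0 → [0.5, 1]
midpoint 0.75: p = 0.109375 > 0 → [0.75, 1]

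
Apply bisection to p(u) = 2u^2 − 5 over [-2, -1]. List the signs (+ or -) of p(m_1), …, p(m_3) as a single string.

u = -1.5 gives p = -0.5, negative; keep [-2, -1.5]
u = -1.75 gives p = 1.125, positive; keep [-1.75, -1.5]
u = -1.625 gives p = 0.28125, positive; keep [-1.625, -1.5]

-++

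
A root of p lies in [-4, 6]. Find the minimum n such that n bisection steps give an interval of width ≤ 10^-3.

14

Width after n steps is 10/2^n. Need 2^n ≥ 10/10^-3 = 10000.
2^13 = 8192 < 10000 ≤ 2^14 = 16384, so n = 14.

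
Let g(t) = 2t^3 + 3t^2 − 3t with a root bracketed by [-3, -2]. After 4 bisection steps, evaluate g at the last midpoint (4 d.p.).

-0.0171

t = -2.5 gives g = -5, negative; keep [-2.5, -2]
t = -2.25 gives g = -0.84375, negative; keep [-2.25, -2]
t = -2.125 gives g = 0.730469, positive; keep [-2.25, -2.125]
t = -2.1875 gives g = -0.0171, negative; keep [-2.1875, -2.125]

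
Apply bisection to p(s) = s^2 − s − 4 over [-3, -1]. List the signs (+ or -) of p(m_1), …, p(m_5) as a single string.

+-+++

p(-2) = 2 > 0, so the root lies in [-2, -1]
p(-1.5) = -0.25 < 0, so the root lies in [-2, -1.5]
p(-1.75) = 0.8125 > 0, so the root lies in [-1.75, -1.5]
p(-1.625) = 0.2656 > 0, so the root lies in [-1.625, -1.5]
p(-1.5625) = 0.0039 > 0, so the root lies in [-1.5625, -1.5]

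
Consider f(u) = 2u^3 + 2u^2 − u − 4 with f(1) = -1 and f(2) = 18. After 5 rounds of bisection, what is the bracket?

m = 1.5, f(m) = 5.75 (+); new bracket [1, 1.5]
m = 1.25, f(m) = 1.78125 (+); new bracket [1, 1.25]
m = 1.125, f(m) = 0.253906 (+); new bracket [1, 1.125]
m = 1.0625, f(m) = -0.4058 (−); new bracket [1.0625, 1.125]
m = 1.09375, f(m) = -0.0843 (−); new bracket [1.09375, 1.125]

[1.09375, 1.125]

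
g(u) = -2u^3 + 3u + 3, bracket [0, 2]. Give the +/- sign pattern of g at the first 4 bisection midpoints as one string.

midpoint 1: g = 4 > 0 → [1, 2]
midpoint 1.5: g = 0.75 > 0 → [1.5, 2]
midpoint 1.75: g = -2.46875 < 0 → [1.5, 1.75]
midpoint 1.625: g = -0.707 < 0 → [1.5, 1.625]

++--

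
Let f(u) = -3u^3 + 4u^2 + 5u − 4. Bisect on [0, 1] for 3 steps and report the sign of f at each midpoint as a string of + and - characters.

m = 0.5, f(m) = -0.875 (−); new bracket [0.5, 1]
m = 0.75, f(m) = 0.734375 (+); new bracket [0.5, 0.75]
m = 0.625, f(m) = -0.044922 (−); new bracket [0.625, 0.75]

-+-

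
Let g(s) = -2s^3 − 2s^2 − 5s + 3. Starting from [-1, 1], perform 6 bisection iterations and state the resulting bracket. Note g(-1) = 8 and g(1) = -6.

[0.46875, 0.5]

m = 0, g(m) = 3 (+); new bracket [0, 1]
m = 0.5, g(m) = -0.25 (−); new bracket [0, 0.5]
m = 0.25, g(m) = 1.59375 (+); new bracket [0.25, 0.5]
m = 0.375, g(m) = 0.7383 (+); new bracket [0.375, 0.5]
m = 0.4375, g(m) = 0.2622 (+); new bracket [0.4375, 0.5]
m = 0.46875, g(m) = 0.0108 (+); new bracket [0.46875, 0.5]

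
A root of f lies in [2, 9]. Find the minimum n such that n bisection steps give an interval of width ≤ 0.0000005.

24

Width after n steps is 7/2^n. Need 2^n ≥ 7/0.0000005 = 14000000.
2^23 = 8388608 < 14000000 ≤ 2^24 = 16777216, so n = 24.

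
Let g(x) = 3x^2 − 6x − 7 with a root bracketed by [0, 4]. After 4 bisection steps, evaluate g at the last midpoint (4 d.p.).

g(2) = -7 < 0, so the root lies in [2, 4]
g(3) = 2 > 0, so the root lies in [2, 3]
g(2.5) = -3.25 < 0, so the root lies in [2.5, 3]
g(2.75) = -0.8125 < 0, so the root lies in [2.75, 3]

-0.8125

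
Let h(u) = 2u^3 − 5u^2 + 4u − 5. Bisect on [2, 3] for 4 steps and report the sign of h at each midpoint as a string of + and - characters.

+++-

h(2.5) = 5 > 0, so the root lies in [2, 2.5]
h(2.25) = 1.46875 > 0, so the root lies in [2, 2.25]
h(2.125) = 0.113281 > 0, so the root lies in [2, 2.125]
h(2.0625) = -0.4722 < 0, so the root lies in [2.0625, 2.125]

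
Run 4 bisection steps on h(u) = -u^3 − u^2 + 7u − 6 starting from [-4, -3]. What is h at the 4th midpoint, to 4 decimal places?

u = -3.5 gives h = 0.125, positive; keep [-3.5, -3]
u = -3.25 gives h = -4.984375, negative; keep [-3.5, -3.25]
u = -3.375 gives h = -2.572266, negative; keep [-3.5, -3.375]
u = -3.4375 gives h = -1.26, negative; keep [-3.5, -3.4375]

-1.2600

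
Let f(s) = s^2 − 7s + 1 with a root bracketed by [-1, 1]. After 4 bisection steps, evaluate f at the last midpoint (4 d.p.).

f(0) = 1 > 0, so the root lies in [0, 1]
f(0.5) = -2.25 < 0, so the root lies in [0, 0.5]
f(0.25) = -0.6875 < 0, so the root lies in [0, 0.25]
f(0.125) = 0.1406 > 0, so the root lies in [0.125, 0.25]

0.1406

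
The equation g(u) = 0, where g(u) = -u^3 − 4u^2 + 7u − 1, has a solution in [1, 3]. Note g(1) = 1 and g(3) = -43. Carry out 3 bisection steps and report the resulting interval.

g(2) = -11 < 0, so the root lies in [1, 2]
g(1.5) = -2.875 < 0, so the root lies in [1, 1.5]
g(1.25) = -0.453125 < 0, so the root lies in [1, 1.25]

[1, 1.25]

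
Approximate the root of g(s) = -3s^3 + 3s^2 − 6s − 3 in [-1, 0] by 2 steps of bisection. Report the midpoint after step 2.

s = -0.5 gives g = 1.125, positive; keep [-0.5, 0]
s = -0.25 gives g = -1.265625, negative; keep [-0.5, -0.25]

-0.25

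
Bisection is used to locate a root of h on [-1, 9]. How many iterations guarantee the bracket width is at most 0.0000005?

25

Width after n steps is 10/2^n. Need 2^n ≥ 10/0.0000005 = 20000000.
2^24 = 16777216 < 20000000 ≤ 2^25 = 33554432, so n = 25.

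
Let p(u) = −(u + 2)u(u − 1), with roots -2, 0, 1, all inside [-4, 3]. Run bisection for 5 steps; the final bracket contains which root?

-2

u = -0.5 gives p = -1.125, negative; keep [-4, -0.5]
u = -2.25 gives p = 1.828125, positive; keep [-2.25, -0.5]
u = -1.375 gives p = -2.041016, negative; keep [-2.25, -1.375]
u = -1.8125 gives p = -0.9558, negative; keep [-2.25, -1.8125]
u = -2.03125 gives p = 0.1924, positive; keep [-2.03125, -1.8125]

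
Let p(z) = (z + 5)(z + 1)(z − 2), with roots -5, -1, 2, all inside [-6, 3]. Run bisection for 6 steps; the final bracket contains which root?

m = -1.5, p(m) = 6.125 (+); new bracket [-6, -1.5]
m = -3.75, p(m) = 19.765625 (+); new bracket [-6, -3.75]
m = -4.875, p(m) = 3.330078 (+); new bracket [-6, -4.875]
m = -5.4375, p(m) = -14.4392 (−); new bracket [-5.4375, -4.875]
m = -5.15625, p(m) = -4.6474 (−); new bracket [-5.15625, -4.875]
m = -5.015625, p(m) = -0.4402 (−); new bracket [-5.015625, -4.875]

-5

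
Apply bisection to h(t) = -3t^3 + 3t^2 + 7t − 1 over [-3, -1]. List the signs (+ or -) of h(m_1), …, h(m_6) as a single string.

midpoint -2: h = 21 > 0 → [-2, -1]
midpoint -1.5: h = 5.375 > 0 → [-1.5, -1]
midpoint -1.25: h = 0.796875 > 0 → [-1.25, -1]
midpoint -1.125: h = -0.8066 < 0 → [-1.25, -1.125]
midpoint -1.1875: h = -0.0583 < 0 → [-1.25, -1.1875]
midpoint -1.21875: h = 0.3556 > 0 → [-1.21875, -1.1875]

+++--+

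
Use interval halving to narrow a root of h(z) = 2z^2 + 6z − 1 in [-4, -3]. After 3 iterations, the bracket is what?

midpoint -3.5: h = 2.5 > 0 → [-3.5, -3]
midpoint -3.25: h = 0.625 > 0 → [-3.25, -3]
midpoint -3.125: h = -0.21875 < 0 → [-3.25, -3.125]

[-3.25, -3.125]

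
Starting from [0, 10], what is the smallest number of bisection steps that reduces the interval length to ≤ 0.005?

Width after n steps is 10/2^n. Need 2^n ≥ 10/0.005 = 2000.
2^10 = 1024 < 2000 ≤ 2^11 = 2048, so n = 11.

11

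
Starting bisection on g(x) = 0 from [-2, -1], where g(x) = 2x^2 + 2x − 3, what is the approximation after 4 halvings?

-1.8125

x = -1.5 gives g = -1.5, negative; keep [-2, -1.5]
x = -1.75 gives g = -0.375, negative; keep [-2, -1.75]
x = -1.875 gives g = 0.28125, positive; keep [-1.875, -1.75]
x = -1.8125 gives g = -0.0547, negative; keep [-1.875, -1.8125]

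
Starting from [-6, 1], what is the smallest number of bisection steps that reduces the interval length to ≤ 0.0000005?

Width after n steps is 7/2^n. Need 2^n ≥ 7/0.0000005 = 14000000.
2^23 = 8388608 < 14000000 ≤ 2^24 = 16777216, so n = 24.

24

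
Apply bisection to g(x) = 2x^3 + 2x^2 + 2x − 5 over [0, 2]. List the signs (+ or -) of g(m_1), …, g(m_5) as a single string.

+---+

midpoint 1: g = 1 > 0 → [0, 1]
midpoint 0.5: g = -3.25 < 0 → [0.5, 1]
midpoint 0.75: g = -1.53125 < 0 → [0.75, 1]
midpoint 0.875: g = -0.3789 < 0 → [0.875, 1]
midpoint 0.9375: g = 0.2808 > 0 → [0.875, 0.9375]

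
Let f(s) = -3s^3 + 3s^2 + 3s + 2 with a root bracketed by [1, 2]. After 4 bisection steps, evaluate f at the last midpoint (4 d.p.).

-0.5701

s = 1.5 gives f = 3.125, positive; keep [1.5, 2]
s = 1.75 gives f = 0.359375, positive; keep [1.75, 2]
s = 1.875 gives f = -1.603516, negative; keep [1.75, 1.875]
s = 1.8125 gives f = -0.5701, negative; keep [1.75, 1.8125]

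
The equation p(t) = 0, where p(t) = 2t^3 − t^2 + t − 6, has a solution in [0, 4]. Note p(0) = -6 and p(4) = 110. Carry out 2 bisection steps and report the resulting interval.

[1, 2]

p(2) = 8 > 0, so the root lies in [0, 2]
p(1) = -4 < 0, so the root lies in [1, 2]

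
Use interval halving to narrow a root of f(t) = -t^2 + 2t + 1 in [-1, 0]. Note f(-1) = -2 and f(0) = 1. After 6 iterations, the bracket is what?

midpoint -0.5: f = -0.25 < 0 → [-0.5, 0]
midpoint -0.25: f = 0.4375 > 0 → [-0.5, -0.25]
midpoint -0.375: f = 0.109375 > 0 → [-0.5, -0.375]
midpoint -0.4375: f = -0.0664 < 0 → [-0.4375, -0.375]
midpoint -0.40625: f = 0.0225 > 0 → [-0.4375, -0.40625]
midpoint -0.421875: f = -0.0217 < 0 → [-0.421875, -0.40625]

[-0.421875, -0.40625]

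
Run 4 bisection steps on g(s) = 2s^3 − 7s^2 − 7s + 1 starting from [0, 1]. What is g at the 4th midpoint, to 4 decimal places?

g(0.5) = -4 < 0, so the root lies in [0, 0.5]
g(0.25) = -1.15625 < 0, so the root lies in [0, 0.25]
g(0.125) = 0.019531 > 0, so the root lies in [0.125, 0.25]
g(0.1875) = -0.5454 < 0, so the root lies in [0.125, 0.1875]

-0.5454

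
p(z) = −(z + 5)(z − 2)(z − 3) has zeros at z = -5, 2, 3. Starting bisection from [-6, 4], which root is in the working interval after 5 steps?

-5

p(-1) = -48 < 0, so the root lies in [-6, -1]
p(-3.5) = -53.625 < 0, so the root lies in [-6, -3.5]
p(-4.75) = -13.078125 < 0, so the root lies in [-6, -4.75]
p(-5.375) = 23.1621 > 0, so the root lies in [-5.375, -4.75]
p(-5.0625) = 3.5588 > 0, so the root lies in [-5.0625, -4.75]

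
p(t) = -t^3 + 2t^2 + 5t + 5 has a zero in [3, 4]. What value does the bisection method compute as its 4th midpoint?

3.6875

m = 3.5, p(m) = 4.125 (+); new bracket [3.5, 4]
m = 3.75, p(m) = -0.859375 (−); new bracket [3.5, 3.75]
m = 3.625, p(m) = 1.771484 (+); new bracket [3.625, 3.75]
m = 3.6875, p(m) = 0.4915 (+); new bracket [3.6875, 3.75]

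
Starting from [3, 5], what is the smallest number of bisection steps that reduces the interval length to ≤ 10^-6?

21

Width after n steps is 2/2^n. Need 2^n ≥ 2/10^-6 = 2000000.
2^20 = 1048576 < 2000000 ≤ 2^21 = 2097152, so n = 21.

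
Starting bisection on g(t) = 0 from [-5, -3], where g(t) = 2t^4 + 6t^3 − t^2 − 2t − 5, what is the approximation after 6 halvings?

midpoint -4: g = 115 > 0 → [-4, -3]
midpoint -3.5: g = 32.625 > 0 → [-3.5, -3]
midpoint -3.25: g = 8.101562 > 0 → [-3.25, -3]
midpoint -3.125: g = -0.8862 < 0 → [-3.25, -3.125]
midpoint -3.1875: g = 3.3594 > 0 → [-3.1875, -3.125]
midpoint -3.15625: g = 1.1763 > 0 → [-3.15625, -3.125]

-3.15625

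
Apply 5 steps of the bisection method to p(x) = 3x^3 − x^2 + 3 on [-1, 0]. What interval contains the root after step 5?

[-0.90625, -0.875]

m = -0.5, p(m) = 2.375 (+); new bracket [-1, -0.5]
m = -0.75, p(m) = 1.171875 (+); new bracket [-1, -0.75]
m = -0.875, p(m) = 0.224609 (+); new bracket [-1, -0.875]
m = -0.9375, p(m) = -0.3508 (−); new bracket [-0.9375, -0.875]
m = -0.90625, p(m) = -0.0542 (−); new bracket [-0.90625, -0.875]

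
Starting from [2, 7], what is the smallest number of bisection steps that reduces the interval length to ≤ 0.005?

Width after n steps is 5/2^n. Need 2^n ≥ 5/0.005 = 1000.
2^9 = 512 < 1000 ≤ 2^10 = 1024, so n = 10.

10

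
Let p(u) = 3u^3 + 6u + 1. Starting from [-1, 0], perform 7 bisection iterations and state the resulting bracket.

m = -0.5, p(m) = -2.375 (−); new bracket [-0.5, 0]
m = -0.25, p(m) = -0.546875 (−); new bracket [-0.25, 0]
m = -0.125, p(m) = 0.244141 (+); new bracket [-0.25, -0.125]
m = -0.1875, p(m) = -0.1448 (−); new bracket [-0.1875, -0.125]
m = -0.15625, p(m) = 0.0511 (+); new bracket [-0.1875, -0.15625]
m = -0.171875, p(m) = -0.0465 (−); new bracket [-0.171875, -0.15625]
m = -0.1640625, p(m) = 0.0024 (+); new bracket [-0.171875, -0.1640625]

[-0.171875, -0.1640625]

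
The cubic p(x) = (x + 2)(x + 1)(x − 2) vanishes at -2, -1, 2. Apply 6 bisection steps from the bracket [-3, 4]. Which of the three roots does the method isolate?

2

p(0.5) = -5.625 < 0, so the root lies in [0.5, 4]
p(2.25) = 3.453125 > 0, so the root lies in [0.5, 2.25]
p(1.375) = -5.009766 < 0, so the root lies in [1.375, 2.25]
p(1.8125) = -2.0105 < 0, so the root lies in [1.8125, 2.25]
p(2.03125) = 0.3819 > 0, so the root lies in [1.8125, 2.03125]
p(1.921875) = -0.8953 < 0, so the root lies in [1.921875, 2.03125]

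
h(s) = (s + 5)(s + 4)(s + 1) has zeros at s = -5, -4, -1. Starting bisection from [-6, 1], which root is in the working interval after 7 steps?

s = -2.5 gives h = -5.625, negative; keep [-2.5, 1]
s = -0.75 gives h = 3.453125, positive; keep [-2.5, -0.75]
s = -1.625 gives h = -5.009766, negative; keep [-1.625, -0.75]
s = -1.1875 gives h = -2.0105, negative; keep [-1.1875, -0.75]
s = -0.96875 gives h = 0.3819, positive; keep [-1.1875, -0.96875]
s = -1.078125 gives h = -0.8953, negative; keep [-1.078125, -0.96875]
s = -1.0234375 gives h = -0.2774, negative; keep [-1.0234375, -0.96875]

-1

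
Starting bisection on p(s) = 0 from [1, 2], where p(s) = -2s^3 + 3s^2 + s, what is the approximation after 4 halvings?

p(1.5) = 1.5 > 0, so the root lies in [1.5, 2]
p(1.75) = 0.21875 > 0, so the root lies in [1.75, 2]
p(1.875) = -0.761719 < 0, so the root lies in [1.75, 1.875]
p(1.8125) = -0.2407 < 0, so the root lies in [1.75, 1.8125]

1.8125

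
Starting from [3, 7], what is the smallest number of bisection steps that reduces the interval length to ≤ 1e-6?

Width after n steps is 4/2^n. Need 2^n ≥ 4/1e-6 = 4000000.
2^21 = 2097152 < 4000000 ≤ 2^22 = 4194304, so n = 22.

22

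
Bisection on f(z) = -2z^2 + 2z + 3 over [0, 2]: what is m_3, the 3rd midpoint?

1.75

m = 1, f(m) = 3 (+); new bracket [1, 2]
m = 1.5, f(m) = 1.5 (+); new bracket [1.5, 2]
m = 1.75, f(m) = 0.375 (+); new bracket [1.75, 2]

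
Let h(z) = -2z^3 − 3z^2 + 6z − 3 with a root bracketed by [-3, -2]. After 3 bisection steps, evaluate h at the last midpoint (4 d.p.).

z = -2.5 gives h = -5.5, negative; keep [-3, -2.5]
z = -2.75 gives h = -0.59375, negative; keep [-3, -2.75]
z = -2.875 gives h = 2.480469, positive; keep [-2.875, -2.75]

2.4805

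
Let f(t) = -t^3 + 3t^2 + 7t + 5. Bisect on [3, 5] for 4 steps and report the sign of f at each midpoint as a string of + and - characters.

m = 4, f(m) = 17 (+); new bracket [4, 5]
m = 4.5, f(m) = 6.125 (+); new bracket [4.5, 5]
m = 4.75, f(m) = -1.234375 (−); new bracket [4.5, 4.75]
m = 4.625, f(m) = 2.6152 (+); new bracket [4.625, 4.75]

++-+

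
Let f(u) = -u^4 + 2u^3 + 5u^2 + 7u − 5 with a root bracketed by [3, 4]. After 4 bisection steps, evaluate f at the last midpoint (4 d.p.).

4.1872

u = 3.5 gives f = 16.4375, positive; keep [3.5, 4]
u = 3.75 gives f = -0.722656, negative; keep [3.5, 3.75]
u = 3.625 gives f = 8.671631, positive; keep [3.625, 3.75]
u = 3.6875 gives f = 4.1872, positive; keep [3.6875, 3.75]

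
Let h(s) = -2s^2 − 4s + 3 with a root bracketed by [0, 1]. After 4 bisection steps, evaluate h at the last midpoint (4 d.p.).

0.1172

midpoint 0.5: h = 0.5 > 0 → [0.5, 1]
midpoint 0.75: h = -1.125 < 0 → [0.5, 0.75]
midpoint 0.625: h = -0.28125 < 0 → [0.5, 0.625]
midpoint 0.5625: h = 0.1172 > 0 → [0.5625, 0.625]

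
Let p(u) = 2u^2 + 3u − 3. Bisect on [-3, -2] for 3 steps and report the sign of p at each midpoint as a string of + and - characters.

midpoint -2.5: p = 2 > 0 → [-2.5, -2]
midpoint -2.25: p = 0.375 > 0 → [-2.25, -2]
midpoint -2.125: p = -0.34375 < 0 → [-2.25, -2.125]

++-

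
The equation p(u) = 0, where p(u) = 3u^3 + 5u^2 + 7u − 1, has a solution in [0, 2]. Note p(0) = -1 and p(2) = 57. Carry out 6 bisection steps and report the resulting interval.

midpoint 1: p = 14 > 0 → [0, 1]
midpoint 0.5: p = 4.125 > 0 → [0, 0.5]
midpoint 0.25: p = 1.109375 > 0 → [0, 0.25]
midpoint 0.125: p = -0.041 < 0 → [0.125, 0.25]
midpoint 0.1875: p = 0.5081 > 0 → [0.125, 0.1875]
midpoint 0.15625: p = 0.2273 > 0 → [0.125, 0.15625]

[0.125, 0.15625]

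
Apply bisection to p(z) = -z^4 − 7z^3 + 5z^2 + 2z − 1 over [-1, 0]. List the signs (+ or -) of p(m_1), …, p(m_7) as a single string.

+-----+

midpoint -0.5: p = 0.0625 > 0 → [-0.5, 0]
midpoint -0.25: p = -1.082031 < 0 → [-0.5, -0.25]
midpoint -0.375: p = -0.69751 < 0 → [-0.5, -0.375]
midpoint -0.4375: p = -0.3684 < 0 → [-0.5, -0.4375]
midpoint -0.46875: p = -0.1662 < 0 → [-0.5, -0.46875]
midpoint -0.484375: p = -0.0552 < 0 → [-0.5, -0.484375]
midpoint -0.4921875: p = 0.0028 > 0 → [-0.4921875, -0.484375]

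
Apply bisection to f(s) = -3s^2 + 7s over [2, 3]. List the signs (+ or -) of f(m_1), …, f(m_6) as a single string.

-+-+-+

f(2.5) = -1.25 < 0, so the root lies in [2, 2.5]
f(2.25) = 0.5625 > 0, so the root lies in [2.25, 2.5]
f(2.375) = -0.296875 < 0, so the root lies in [2.25, 2.375]
f(2.3125) = 0.1445 > 0, so the root lies in [2.3125, 2.375]
f(2.34375) = -0.0732 < 0, so the root lies in [2.3125, 2.34375]
f(2.328125) = 0.0364 > 0, so the root lies in [2.328125, 2.34375]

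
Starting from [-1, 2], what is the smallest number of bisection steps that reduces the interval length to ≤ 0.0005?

Width after n steps is 3/2^n. Need 2^n ≥ 3/0.0005 = 6000.
2^12 = 4096 < 6000 ≤ 2^13 = 8192, so n = 13.

13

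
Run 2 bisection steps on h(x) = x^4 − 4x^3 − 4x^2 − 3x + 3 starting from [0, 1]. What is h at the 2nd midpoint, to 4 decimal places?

-2.8711

m = 0.5, h(m) = 0.0625 (+); new bracket [0.5, 1]
m = 0.75, h(m) = -2.871094 (−); new bracket [0.5, 0.75]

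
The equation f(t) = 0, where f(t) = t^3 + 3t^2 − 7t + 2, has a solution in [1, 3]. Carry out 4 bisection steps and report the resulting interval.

m = 2, f(m) = 8 (+); new bracket [1, 2]
m = 1.5, f(m) = 1.625 (+); new bracket [1, 1.5]
m = 1.25, f(m) = -0.109375 (−); new bracket [1.25, 1.5]
m = 1.375, f(m) = 0.6465 (+); new bracket [1.25, 1.375]

[1.25, 1.375]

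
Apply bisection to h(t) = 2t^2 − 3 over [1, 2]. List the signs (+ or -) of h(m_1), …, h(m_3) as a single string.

midpoint 1.5: h = 1.5 > 0 → [1, 1.5]
midpoint 1.25: h = 0.125 > 0 → [1, 1.25]
midpoint 1.125: h = -0.46875 < 0 → [1.125, 1.25]

++-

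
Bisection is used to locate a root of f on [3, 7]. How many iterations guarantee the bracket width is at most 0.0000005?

Width after n steps is 4/2^n. Need 2^n ≥ 4/0.0000005 = 8000000.
2^22 = 4194304 < 8000000 ≤ 2^23 = 8388608, so n = 23.

23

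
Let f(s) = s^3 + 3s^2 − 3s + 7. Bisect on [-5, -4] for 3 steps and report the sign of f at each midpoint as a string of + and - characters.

midpoint -4.5: f = -9.875 < 0 → [-4.5, -4]
midpoint -4.25: f = -2.828125 < 0 → [-4.25, -4]
midpoint -4.125: f = 0.232422 > 0 → [-4.25, -4.125]

--+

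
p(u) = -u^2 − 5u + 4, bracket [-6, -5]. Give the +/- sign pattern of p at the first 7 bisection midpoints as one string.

+-++--+

m = -5.5, p(m) = 1.25 (+); new bracket [-6, -5.5]
m = -5.75, p(m) = -0.3125 (−); new bracket [-5.75, -5.5]
m = -5.625, p(m) = 0.484375 (+); new bracket [-5.75, -5.625]
m = -5.6875, p(m) = 0.0898 (+); new bracket [-5.75, -5.6875]
m = -5.71875, p(m) = -0.1104 (−); new bracket [-5.71875, -5.6875]
m = -5.703125, p(m) = -0.01 (−); new bracket [-5.703125, -5.6875]
m = -5.6953125, p(m) = 0.04 (+); new bracket [-5.703125, -5.6953125]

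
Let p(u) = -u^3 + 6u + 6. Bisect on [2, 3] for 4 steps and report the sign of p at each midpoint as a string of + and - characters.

++-+

u = 2.5 gives p = 5.375, positive; keep [2.5, 3]
u = 2.75 gives p = 1.703125, positive; keep [2.75, 3]
u = 2.875 gives p = -0.513672, negative; keep [2.75, 2.875]
u = 2.8125 gives p = 0.6277, positive; keep [2.8125, 2.875]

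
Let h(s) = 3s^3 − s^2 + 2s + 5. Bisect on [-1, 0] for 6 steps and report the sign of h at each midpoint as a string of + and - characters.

m = -0.5, h(m) = 3.375 (+); new bracket [-1, -0.5]
m = -0.75, h(m) = 1.671875 (+); new bracket [-1, -0.75]
m = -0.875, h(m) = 0.474609 (+); new bracket [-1, -0.875]
m = -0.9375, h(m) = -0.2258 (−); new bracket [-0.9375, -0.875]
m = -0.90625, h(m) = 0.1333 (+); new bracket [-0.9375, -0.90625]
m = -0.921875, h(m) = -0.044 (−); new bracket [-0.921875, -0.90625]

+++-+-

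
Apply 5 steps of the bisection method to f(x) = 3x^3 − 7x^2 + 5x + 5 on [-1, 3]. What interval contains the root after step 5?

f(1) = 6 > 0, so the root lies in [-1, 1]
f(0) = 5 > 0, so the root lies in [-1, 0]
f(-0.5) = 0.375 > 0, so the root lies in [-1, -0.5]
f(-0.75) = -3.9531 < 0, so the root lies in [-0.75, -0.5]
f(-0.625) = -1.5918 < 0, so the root lies in [-0.625, -0.5]

[-0.625, -0.5]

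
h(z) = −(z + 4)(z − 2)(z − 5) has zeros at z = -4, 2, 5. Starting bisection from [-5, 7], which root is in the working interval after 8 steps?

-4

midpoint 1: h = -20 < 0 → [-5, 1]
midpoint -2: h = -56 < 0 → [-5, -2]
midpoint -3.5: h = -23.375 < 0 → [-5, -3.5]
midpoint -4.25: h = 14.4531 > 0 → [-4.25, -3.5]
midpoint -3.875: h = -6.5176 < 0 → [-4.25, -3.875]
midpoint -4.0625: h = 3.4338 > 0 → [-4.0625, -3.875]
midpoint -3.96875: h = -1.6729 < 0 → [-4.0625, -3.96875]
midpoint -4.015625: h = 0.8474 > 0 → [-4.015625, -3.96875]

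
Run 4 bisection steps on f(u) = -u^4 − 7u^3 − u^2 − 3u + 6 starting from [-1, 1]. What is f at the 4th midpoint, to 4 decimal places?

1.8728

midpoint 0: f = 6 > 0 → [0, 1]
midpoint 0.5: f = 3.3125 > 0 → [0.5, 1]
midpoint 0.75: f = -0.082031 < 0 → [0.5, 0.75]
midpoint 0.625: f = 1.8728 > 0 → [0.625, 0.75]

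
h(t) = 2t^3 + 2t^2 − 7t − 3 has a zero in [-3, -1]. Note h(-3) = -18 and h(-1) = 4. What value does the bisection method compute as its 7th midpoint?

-2.265625

t = -2 gives h = 3, positive; keep [-3, -2]
t = -2.5 gives h = -4.25, negative; keep [-2.5, -2]
t = -2.25 gives h = 0.09375, positive; keep [-2.5, -2.25]
t = -2.375 gives h = -1.8867, negative; keep [-2.375, -2.25]
t = -2.3125 gives h = -0.8501, negative; keep [-2.3125, -2.25]
t = -2.28125 gives h = -0.3668, negative; keep [-2.28125, -2.25]
t = -2.265625 gives h = -0.1337, negative; keep [-2.265625, -2.25]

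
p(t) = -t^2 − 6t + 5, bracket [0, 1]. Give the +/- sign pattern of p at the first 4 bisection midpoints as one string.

t = 0.5 gives p = 1.75, positive; keep [0.5, 1]
t = 0.75 gives p = -0.0625, negative; keep [0.5, 0.75]
t = 0.625 gives p = 0.859375, positive; keep [0.625, 0.75]
t = 0.6875 gives p = 0.4023, positive; keep [0.6875, 0.75]

+-++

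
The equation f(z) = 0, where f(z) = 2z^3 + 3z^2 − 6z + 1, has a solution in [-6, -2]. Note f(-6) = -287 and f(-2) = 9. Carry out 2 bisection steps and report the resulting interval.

[-3, -2]

midpoint -4: f = -55 < 0 → [-4, -2]
midpoint -3: f = -8 < 0 → [-3, -2]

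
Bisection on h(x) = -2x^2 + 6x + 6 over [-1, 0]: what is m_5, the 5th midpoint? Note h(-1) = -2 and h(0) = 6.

h(-0.5) = 2.5 > 0, so the root lies in [-1, -0.5]
h(-0.75) = 0.375 > 0, so the root lies in [-1, -0.75]
h(-0.875) = -0.78125 < 0, so the root lies in [-0.875, -0.75]
h(-0.8125) = -0.1953 < 0, so the root lies in [-0.8125, -0.75]
h(-0.78125) = 0.0918 > 0, so the root lies in [-0.8125, -0.78125]

-0.78125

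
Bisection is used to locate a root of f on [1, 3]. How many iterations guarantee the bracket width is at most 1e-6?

Width after n steps is 2/2^n. Need 2^n ≥ 2/1e-6 = 2000000.
2^20 = 1048576 < 2000000 ≤ 2^21 = 2097152, so n = 21.

21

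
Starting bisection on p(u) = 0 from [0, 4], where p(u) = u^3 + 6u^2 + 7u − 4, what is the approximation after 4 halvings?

0.25

m = 2, p(m) = 42 (+); new bracket [0, 2]
m = 1, p(m) = 10 (+); new bracket [0, 1]
m = 0.5, p(m) = 1.125 (+); new bracket [0, 0.5]
m = 0.25, p(m) = -1.8594 (−); new bracket [0.25, 0.5]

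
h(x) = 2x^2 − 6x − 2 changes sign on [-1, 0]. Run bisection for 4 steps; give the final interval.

midpoint -0.5: h = 1.5 > 0 → [-0.5, 0]
midpoint -0.25: h = -0.375 < 0 → [-0.5, -0.25]
midpoint -0.375: h = 0.53125 > 0 → [-0.375, -0.25]
midpoint -0.3125: h = 0.0703 > 0 → [-0.3125, -0.25]

[-0.3125, -0.25]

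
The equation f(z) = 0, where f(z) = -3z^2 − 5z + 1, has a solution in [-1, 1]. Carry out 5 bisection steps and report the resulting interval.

[0.125, 0.1875]

f(0) = 1 > 0, so the root lies in [0, 1]
f(0.5) = -2.25 < 0, so the root lies in [0, 0.5]
f(0.25) = -0.4375 < 0, so the root lies in [0, 0.25]
f(0.125) = 0.3281 > 0, so the root lies in [0.125, 0.25]
f(0.1875) = -0.043 < 0, so the root lies in [0.125, 0.1875]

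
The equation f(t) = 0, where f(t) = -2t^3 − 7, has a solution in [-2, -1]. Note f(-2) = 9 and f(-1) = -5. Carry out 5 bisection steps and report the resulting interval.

m = -1.5, f(m) = -0.25 (−); new bracket [-2, -1.5]
m = -1.75, f(m) = 3.71875 (+); new bracket [-1.75, -1.5]
m = -1.625, f(m) = 1.582031 (+); new bracket [-1.625, -1.5]
m = -1.5625, f(m) = 0.6294 (+); new bracket [-1.5625, -1.5]
m = -1.53125, f(m) = 0.1807 (+); new bracket [-1.53125, -1.5]

[-1.53125, -1.5]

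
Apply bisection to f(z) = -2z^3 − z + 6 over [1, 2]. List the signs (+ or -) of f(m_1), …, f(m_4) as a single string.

m = 1.5, f(m) = -2.25 (−); new bracket [1, 1.5]
m = 1.25, f(m) = 0.84375 (+); new bracket [1.25, 1.5]
m = 1.375, f(m) = -0.574219 (−); new bracket [1.25, 1.375]
m = 1.3125, f(m) = 0.1655 (+); new bracket [1.3125, 1.375]

-+-+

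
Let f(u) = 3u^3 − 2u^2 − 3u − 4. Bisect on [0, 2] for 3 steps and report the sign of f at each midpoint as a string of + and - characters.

m = 1, f(m) = -6 (−); new bracket [1, 2]
m = 1.5, f(m) = -2.875 (−); new bracket [1.5, 2]
m = 1.75, f(m) = 0.703125 (+); new bracket [1.5, 1.75]

--+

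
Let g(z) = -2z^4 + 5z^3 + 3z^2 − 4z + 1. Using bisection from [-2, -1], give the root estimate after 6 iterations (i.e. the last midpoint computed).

-1.078125

z = -1.5 gives g = -13.25, negative; keep [-1.5, -1]
z = -1.25 gives g = -3.960938, negative; keep [-1.25, -1]
z = -1.125 gives g = -1.025879, negative; keep [-1.125, -1]
z = -1.0625 gives g = 0.0905, positive; keep [-1.125, -1.0625]
z = -1.09375 gives g = -0.4406, negative; keep [-1.09375, -1.0625]
z = -1.078125 gives g = -0.1684, negative; keep [-1.078125, -1.0625]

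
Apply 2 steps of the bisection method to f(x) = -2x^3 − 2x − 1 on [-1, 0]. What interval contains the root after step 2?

[-0.5, -0.25]

midpoint -0.5: f = 0.25 > 0 → [-0.5, 0]
midpoint -0.25: f = -0.46875 < 0 → [-0.5, -0.25]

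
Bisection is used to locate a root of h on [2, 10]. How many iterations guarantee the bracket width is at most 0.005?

11

Width after n steps is 8/2^n. Need 2^n ≥ 8/0.005 = 1600.
2^10 = 1024 < 1600 ≤ 2^11 = 2048, so n = 11.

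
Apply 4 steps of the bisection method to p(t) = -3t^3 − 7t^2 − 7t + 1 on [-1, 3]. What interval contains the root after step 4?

midpoint 1: p = -16 < 0 → [-1, 1]
midpoint 0: p = 1 > 0 → [0, 1]
midpoint 0.5: p = -4.625 < 0 → [0, 0.5]
midpoint 0.25: p = -1.2344 < 0 → [0, 0.25]

[0, 0.25]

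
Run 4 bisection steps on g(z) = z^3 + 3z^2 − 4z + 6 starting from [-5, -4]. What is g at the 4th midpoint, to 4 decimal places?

m = -4.5, g(m) = -6.375 (−); new bracket [-4.5, -4]
m = -4.25, g(m) = 0.421875 (+); new bracket [-4.5, -4.25]
m = -4.375, g(m) = -2.818359 (−); new bracket [-4.375, -4.25]
m = -4.3125, g(m) = -1.1594 (−); new bracket [-4.3125, -4.25]

-1.1594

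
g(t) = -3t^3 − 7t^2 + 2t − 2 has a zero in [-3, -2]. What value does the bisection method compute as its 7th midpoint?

m = -2.5, g(m) = -3.875 (−); new bracket [-3, -2.5]
m = -2.75, g(m) = 1.953125 (+); new bracket [-2.75, -2.5]
m = -2.625, g(m) = -1.220703 (−); new bracket [-2.75, -2.625]
m = -2.6875, g(m) = 0.2991 (+); new bracket [-2.6875, -2.625]
m = -2.65625, g(m) = -0.4773 (−); new bracket [-2.6875, -2.65625]
m = -2.671875, g(m) = -0.0933 (−); new bracket [-2.6875, -2.671875]
m = -2.6796875, g(m) = 0.1018 (+); new bracket [-2.6796875, -2.671875]

-2.6796875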